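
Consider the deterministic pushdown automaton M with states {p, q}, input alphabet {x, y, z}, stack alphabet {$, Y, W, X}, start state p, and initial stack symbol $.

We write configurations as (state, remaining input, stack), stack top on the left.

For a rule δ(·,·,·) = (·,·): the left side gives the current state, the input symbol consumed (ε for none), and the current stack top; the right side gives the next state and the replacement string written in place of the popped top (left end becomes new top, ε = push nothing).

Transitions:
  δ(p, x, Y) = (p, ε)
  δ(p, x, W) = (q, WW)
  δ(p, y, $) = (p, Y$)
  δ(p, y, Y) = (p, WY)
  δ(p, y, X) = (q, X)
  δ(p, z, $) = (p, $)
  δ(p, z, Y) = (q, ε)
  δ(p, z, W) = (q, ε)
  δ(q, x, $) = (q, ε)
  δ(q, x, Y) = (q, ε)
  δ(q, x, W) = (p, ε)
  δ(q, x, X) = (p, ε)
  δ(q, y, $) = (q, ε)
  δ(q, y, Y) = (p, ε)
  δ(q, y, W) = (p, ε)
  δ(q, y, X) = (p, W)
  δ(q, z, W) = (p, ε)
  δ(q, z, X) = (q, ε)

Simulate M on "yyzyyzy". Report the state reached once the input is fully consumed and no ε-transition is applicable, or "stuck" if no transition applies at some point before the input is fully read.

(p, yyzyyzy, $)
  read y, top $: go to p, push Y$ → (p, yzyyzy, Y$)
  read y, top Y: go to p, push WY → (p, zyyzy, WY$)
  read z, top W: go to q, push ε → (q, yyzy, Y$)
  read y, top Y: go to p, push ε → (p, yzy, $)
  read y, top $: go to p, push Y$ → (p, zy, Y$)
  read z, top Y: go to q, push ε → (q, y, $)
  read y, top $: go to q, push ε → (q, ε, ε)
All input consumed; M is in state q.

q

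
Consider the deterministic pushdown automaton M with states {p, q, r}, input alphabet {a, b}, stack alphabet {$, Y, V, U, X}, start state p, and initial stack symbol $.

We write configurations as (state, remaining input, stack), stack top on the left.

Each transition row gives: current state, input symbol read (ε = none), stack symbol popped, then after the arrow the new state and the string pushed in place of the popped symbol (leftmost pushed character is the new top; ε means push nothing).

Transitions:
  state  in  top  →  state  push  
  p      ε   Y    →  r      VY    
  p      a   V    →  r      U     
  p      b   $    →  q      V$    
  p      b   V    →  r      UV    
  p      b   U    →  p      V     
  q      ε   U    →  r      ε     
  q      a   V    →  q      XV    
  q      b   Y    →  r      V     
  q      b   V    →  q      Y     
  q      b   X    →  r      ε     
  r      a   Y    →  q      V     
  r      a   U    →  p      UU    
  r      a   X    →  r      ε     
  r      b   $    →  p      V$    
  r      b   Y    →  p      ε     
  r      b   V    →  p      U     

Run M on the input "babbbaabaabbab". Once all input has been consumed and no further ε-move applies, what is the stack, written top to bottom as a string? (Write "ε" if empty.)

VUVUU$

(p, babbbaabaabbab, $)
  read b, top $: go to q, push V$ → (q, abbbaabaabbab, V$)
  read a, top V: go to q, push XV → (q, bbbaabaabbab, XV$)
  read b, top X: go to r, push ε → (r, bbaabaabbab, V$)
  read b, top V: go to p, push U → (p, baabaabbab, U$)
  read b, top U: go to p, push V → (p, aabaabbab, V$)
  read a, top V: go to r, push U → (r, abaabbab, U$)
  read a, top U: go to p, push UU → (p, baabbab, UU$)
  read b, top U: go to p, push V → (p, aabbab, VU$)
  read a, top V: go to r, push U → (r, abbab, UU$)
  read a, top U: go to p, push UU → (p, bbab, UUU$)
  read b, top U: go to p, push V → (p, bab, VUU$)
  read b, top V: go to r, push UV → (r, ab, UVUU$)
  read a, top U: go to p, push UU → (p, b, UUVUU$)
  read b, top U: go to p, push V → (p, ε, VUVUU$)
All input consumed in state p with stack VUVUU$.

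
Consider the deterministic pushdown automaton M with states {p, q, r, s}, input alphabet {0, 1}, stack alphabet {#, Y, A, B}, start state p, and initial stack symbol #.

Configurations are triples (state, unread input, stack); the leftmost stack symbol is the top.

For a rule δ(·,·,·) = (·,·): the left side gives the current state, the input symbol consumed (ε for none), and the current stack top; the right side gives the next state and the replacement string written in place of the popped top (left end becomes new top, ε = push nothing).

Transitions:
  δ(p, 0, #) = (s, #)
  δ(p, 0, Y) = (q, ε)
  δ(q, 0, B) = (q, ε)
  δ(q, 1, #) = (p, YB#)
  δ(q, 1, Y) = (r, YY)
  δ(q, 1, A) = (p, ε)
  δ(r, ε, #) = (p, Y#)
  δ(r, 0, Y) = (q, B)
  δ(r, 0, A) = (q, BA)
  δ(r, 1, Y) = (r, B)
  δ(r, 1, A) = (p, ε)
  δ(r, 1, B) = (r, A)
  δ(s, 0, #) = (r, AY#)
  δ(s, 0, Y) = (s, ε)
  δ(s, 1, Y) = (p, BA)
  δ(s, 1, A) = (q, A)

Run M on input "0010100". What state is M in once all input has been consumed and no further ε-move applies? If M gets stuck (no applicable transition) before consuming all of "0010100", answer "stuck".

q

(p, 0010100, #)
  read 0, top #: go to s, push # → (s, 010100, #)
  read 0, top #: go to r, push AY# → (r, 10100, AY#)
  read 1, top A: go to p, push ε → (p, 0100, Y#)
  read 0, top Y: go to q, push ε → (q, 100, #)
  read 1, top #: go to p, push YB# → (p, 00, YB#)
  read 0, top Y: go to q, push ε → (q, 0, B#)
  read 0, top B: go to q, push ε → (q, ε, #)
All input consumed; M is in state q.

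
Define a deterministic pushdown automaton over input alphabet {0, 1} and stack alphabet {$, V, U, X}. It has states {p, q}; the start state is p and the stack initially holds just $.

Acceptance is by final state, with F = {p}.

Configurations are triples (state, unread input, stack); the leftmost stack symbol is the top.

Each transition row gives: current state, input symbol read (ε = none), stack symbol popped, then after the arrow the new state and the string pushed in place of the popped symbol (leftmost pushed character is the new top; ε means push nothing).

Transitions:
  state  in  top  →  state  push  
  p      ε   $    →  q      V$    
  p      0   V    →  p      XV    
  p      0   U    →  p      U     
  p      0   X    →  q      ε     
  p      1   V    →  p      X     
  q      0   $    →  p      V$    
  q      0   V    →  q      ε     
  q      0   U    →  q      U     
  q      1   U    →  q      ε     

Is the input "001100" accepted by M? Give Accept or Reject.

(p, 001100, $)
  ε-move, top $: go to q, push V$ → (q, 001100, V$)
  read 0, top V: go to q, push ε → (q, 01100, $)
  read 0, top $: go to p, push V$ → (p, 1100, V$)
  read 1, top V: go to p, push X → (p, 100, X$)
No transition applies at (p, 100, X$); input not fully consumed.

Reject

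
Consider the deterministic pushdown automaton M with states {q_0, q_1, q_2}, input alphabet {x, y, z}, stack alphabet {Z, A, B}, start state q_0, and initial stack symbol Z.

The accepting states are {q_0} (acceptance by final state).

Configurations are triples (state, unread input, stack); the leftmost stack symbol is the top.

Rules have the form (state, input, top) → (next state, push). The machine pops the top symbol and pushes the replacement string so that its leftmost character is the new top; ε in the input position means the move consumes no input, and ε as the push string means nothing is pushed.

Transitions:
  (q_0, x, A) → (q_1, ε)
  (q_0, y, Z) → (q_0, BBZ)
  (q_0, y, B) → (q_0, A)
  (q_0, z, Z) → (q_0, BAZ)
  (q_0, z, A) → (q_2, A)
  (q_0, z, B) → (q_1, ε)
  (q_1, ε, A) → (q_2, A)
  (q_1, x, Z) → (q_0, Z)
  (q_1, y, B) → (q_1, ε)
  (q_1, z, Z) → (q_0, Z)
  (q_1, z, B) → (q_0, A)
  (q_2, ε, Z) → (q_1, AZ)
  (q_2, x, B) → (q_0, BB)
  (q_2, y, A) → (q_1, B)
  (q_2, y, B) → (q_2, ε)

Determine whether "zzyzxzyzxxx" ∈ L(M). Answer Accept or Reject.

Reject

(q_0, zzyzxzyzxxx, Z)
  read z, top Z: go to q_0, push BAZ → (q_0, zyzxzyzxxx, BAZ)
  read z, top B: go to q_1, push ε → (q_1, yzxzyzxxx, AZ)
  ε-move, top A: go to q_2, push A → (q_2, yzxzyzxxx, AZ)
  read y, top A: go to q_1, push B → (q_1, zxzyzxxx, BZ)
  read z, top B: go to q_0, push A → (q_0, xzyzxxx, AZ)
  read x, top A: go to q_1, push ε → (q_1, zyzxxx, Z)
  read z, top Z: go to q_0, push Z → (q_0, yzxxx, Z)
  read y, top Z: go to q_0, push BBZ → (q_0, zxxx, BBZ)
  read z, top B: go to q_1, push ε → (q_1, xxx, BZ)
No transition applies at (q_1, xxx, BZ); input not fully consumed.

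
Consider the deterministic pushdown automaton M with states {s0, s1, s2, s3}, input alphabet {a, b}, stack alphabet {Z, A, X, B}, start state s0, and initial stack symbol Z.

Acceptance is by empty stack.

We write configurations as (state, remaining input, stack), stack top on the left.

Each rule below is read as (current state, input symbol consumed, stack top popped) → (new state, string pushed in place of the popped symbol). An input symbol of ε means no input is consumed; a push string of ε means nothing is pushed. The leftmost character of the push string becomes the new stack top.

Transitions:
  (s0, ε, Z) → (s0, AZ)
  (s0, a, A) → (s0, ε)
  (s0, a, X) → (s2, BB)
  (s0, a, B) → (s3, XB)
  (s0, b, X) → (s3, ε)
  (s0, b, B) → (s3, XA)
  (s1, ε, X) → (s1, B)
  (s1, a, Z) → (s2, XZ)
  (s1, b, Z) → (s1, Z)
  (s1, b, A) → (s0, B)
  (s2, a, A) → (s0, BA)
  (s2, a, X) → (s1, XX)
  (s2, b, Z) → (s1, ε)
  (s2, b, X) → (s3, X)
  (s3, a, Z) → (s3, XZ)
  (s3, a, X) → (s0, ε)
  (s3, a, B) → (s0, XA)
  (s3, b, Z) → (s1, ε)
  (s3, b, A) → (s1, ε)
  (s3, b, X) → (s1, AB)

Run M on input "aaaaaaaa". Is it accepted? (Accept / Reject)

(s0, aaaaaaaa, Z)
  ε-move, top Z: go to s0, push AZ → (s0, aaaaaaaa, AZ)
  read a, top A: go to s0, push ε → (s0, aaaaaaa, Z)
  ε-move, top Z: go to s0, push AZ → (s0, aaaaaaa, AZ)
  read a, top A: go to s0, push ε → (s0, aaaaaa, Z)
  ε-move, top Z: go to s0, push AZ → (s0, aaaaaa, AZ)
  read a, top A: go to s0, push ε → (s0, aaaaa, Z)
  ε-move, top Z: go to s0, push AZ → (s0, aaaaa, AZ)
  read a, top A: go to s0, push ε → (s0, aaaa, Z)
  ε-move, top Z: go to s0, push AZ → (s0, aaaa, AZ)
  read a, top A: go to s0, push ε → (s0, aaa, Z)
  ε-move, top Z: go to s0, push AZ → (s0, aaa, AZ)
  read a, top A: go to s0, push ε → (s0, aa, Z)
  ε-move, top Z: go to s0, push AZ → (s0, aa, AZ)
  read a, top A: go to s0, push ε → (s0, a, Z)
  ε-move, top Z: go to s0, push AZ → (s0, a, AZ)
  read a, top A: go to s0, push ε → (s0, ε, Z)
  ε-move, top Z: go to s0, push AZ → (s0, ε, AZ)
All input consumed; stack is AZ, not empty, and no further ε-move applies.

Reject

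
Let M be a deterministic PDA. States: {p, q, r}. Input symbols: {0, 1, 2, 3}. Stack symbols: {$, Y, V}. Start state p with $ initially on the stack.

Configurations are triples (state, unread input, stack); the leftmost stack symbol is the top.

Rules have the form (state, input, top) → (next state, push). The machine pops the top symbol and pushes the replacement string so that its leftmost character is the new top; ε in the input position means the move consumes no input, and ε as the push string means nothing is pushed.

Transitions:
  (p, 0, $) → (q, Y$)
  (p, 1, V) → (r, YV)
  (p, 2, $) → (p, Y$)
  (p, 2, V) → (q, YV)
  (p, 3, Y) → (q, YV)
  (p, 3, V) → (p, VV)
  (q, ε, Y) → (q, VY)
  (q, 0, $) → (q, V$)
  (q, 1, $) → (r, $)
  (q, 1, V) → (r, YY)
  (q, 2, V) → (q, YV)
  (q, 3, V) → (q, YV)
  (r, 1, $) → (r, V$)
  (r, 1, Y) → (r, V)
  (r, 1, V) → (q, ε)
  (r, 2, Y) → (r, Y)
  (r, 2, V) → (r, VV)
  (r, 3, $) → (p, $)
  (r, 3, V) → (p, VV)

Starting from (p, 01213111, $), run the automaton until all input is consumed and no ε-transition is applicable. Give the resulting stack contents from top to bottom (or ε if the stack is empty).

VVYY$

(p, 01213111, $) ⊢ (q, 1213111, Y$) ⊢ (q, 1213111, VY$) ⊢ (r, 213111, YYY$) ⊢ (r, 13111, YYY$) ⊢ (r, 3111, VYY$) ⊢ (p, 111, VVYY$) ⊢ (r, 11, YVVYY$) ⊢ (r, 1, VVVYY$) ⊢ (q, ε, VVYY$)
All input consumed in state q with stack VVYY$.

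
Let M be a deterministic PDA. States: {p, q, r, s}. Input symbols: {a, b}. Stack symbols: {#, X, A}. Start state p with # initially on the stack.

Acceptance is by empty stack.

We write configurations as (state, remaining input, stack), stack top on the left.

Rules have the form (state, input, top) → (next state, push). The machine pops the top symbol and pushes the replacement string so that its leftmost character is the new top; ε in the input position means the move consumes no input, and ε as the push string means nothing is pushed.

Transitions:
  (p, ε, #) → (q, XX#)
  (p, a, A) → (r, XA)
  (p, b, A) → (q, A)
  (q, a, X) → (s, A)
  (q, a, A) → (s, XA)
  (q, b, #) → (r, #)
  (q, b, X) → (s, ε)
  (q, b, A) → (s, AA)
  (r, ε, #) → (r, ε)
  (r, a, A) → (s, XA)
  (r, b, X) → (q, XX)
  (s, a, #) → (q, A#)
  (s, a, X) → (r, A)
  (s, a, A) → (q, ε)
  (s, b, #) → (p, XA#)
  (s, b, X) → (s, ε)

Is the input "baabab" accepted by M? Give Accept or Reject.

(p, baabab, #) ⊢ (q, baabab, XX#) ⊢ (s, aabab, X#) ⊢ (r, abab, A#) ⊢ (s, bab, XA#) ⊢ (s, ab, A#) ⊢ (q, b, #) ⊢ (r, ε, #) ⊢ (r, ε, ε)
All input consumed and the stack is empty.

Accept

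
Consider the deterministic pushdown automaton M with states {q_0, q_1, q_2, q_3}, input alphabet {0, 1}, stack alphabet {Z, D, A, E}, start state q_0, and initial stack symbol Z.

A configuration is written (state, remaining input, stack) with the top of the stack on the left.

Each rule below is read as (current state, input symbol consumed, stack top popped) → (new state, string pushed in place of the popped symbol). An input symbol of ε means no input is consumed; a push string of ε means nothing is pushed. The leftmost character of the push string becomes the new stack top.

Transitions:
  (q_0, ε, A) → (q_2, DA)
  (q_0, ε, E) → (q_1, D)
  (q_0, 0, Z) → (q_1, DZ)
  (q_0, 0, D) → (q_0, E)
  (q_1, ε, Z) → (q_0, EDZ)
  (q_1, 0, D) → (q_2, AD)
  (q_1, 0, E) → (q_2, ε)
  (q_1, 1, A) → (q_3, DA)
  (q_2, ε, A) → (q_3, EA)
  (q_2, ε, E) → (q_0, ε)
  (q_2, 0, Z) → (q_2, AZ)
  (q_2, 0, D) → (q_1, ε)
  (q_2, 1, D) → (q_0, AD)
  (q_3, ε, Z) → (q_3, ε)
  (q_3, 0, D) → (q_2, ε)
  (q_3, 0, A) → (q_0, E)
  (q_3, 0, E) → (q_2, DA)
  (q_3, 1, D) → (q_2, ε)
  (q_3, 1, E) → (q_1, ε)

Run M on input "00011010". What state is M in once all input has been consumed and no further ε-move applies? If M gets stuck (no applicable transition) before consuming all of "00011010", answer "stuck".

q_3

(q_0, 00011010, Z)
  read 0, top Z: go to q_1, push DZ → (q_1, 0011010, DZ)
  read 0, top D: go to q_2, push AD → (q_2, 011010, ADZ)
  ε-move, top A: go to q_3, push EA → (q_3, 011010, EADZ)
  read 0, top E: go to q_2, push DA → (q_2, 11010, DAADZ)
  read 1, top D: go to q_0, push AD → (q_0, 1010, ADAADZ)
  ε-move, top A: go to q_2, push DA → (q_2, 1010, DADAADZ)
  read 1, top D: go to q_0, push AD → (q_0, 010, ADADAADZ)
  ε-move, top A: go to q_2, push DA → (q_2, 010, DADADAADZ)
  read 0, top D: go to q_1, push ε → (q_1, 10, ADADAADZ)
  read 1, top A: go to q_3, push DA → (q_3, 0, DADADAADZ)
  read 0, top D: go to q_2, push ε → (q_2, ε, ADADAADZ)
  ε-move, top A: go to q_3, push EA → (q_3, ε, EADADAADZ)
All input consumed; M is in state q_3.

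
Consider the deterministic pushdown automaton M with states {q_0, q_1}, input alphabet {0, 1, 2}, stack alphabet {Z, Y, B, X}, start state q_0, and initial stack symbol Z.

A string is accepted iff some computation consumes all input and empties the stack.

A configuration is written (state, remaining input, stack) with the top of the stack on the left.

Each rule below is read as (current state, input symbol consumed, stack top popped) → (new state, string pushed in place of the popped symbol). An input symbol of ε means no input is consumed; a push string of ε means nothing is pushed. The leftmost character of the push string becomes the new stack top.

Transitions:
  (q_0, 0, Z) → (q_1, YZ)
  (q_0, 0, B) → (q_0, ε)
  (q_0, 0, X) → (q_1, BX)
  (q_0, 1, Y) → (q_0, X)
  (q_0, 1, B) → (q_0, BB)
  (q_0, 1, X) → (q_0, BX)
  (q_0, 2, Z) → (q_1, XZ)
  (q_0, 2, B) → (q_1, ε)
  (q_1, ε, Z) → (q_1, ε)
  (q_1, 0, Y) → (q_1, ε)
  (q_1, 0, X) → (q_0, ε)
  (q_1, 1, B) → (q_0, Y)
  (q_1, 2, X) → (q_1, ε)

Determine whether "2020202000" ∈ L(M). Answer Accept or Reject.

Accept

(q_0, 2020202000, Z) ⊢ (q_1, 020202000, XZ) ⊢ (q_0, 20202000, Z) ⊢ (q_1, 0202000, XZ) ⊢ (q_0, 202000, Z) ⊢ (q_1, 02000, XZ) ⊢ (q_0, 2000, Z) ⊢ (q_1, 000, XZ) ⊢ (q_0, 00, Z) ⊢ (q_1, 0, YZ) ⊢ (q_1, ε, Z) ⊢ (q_1, ε, ε)
All input consumed and the stack is empty.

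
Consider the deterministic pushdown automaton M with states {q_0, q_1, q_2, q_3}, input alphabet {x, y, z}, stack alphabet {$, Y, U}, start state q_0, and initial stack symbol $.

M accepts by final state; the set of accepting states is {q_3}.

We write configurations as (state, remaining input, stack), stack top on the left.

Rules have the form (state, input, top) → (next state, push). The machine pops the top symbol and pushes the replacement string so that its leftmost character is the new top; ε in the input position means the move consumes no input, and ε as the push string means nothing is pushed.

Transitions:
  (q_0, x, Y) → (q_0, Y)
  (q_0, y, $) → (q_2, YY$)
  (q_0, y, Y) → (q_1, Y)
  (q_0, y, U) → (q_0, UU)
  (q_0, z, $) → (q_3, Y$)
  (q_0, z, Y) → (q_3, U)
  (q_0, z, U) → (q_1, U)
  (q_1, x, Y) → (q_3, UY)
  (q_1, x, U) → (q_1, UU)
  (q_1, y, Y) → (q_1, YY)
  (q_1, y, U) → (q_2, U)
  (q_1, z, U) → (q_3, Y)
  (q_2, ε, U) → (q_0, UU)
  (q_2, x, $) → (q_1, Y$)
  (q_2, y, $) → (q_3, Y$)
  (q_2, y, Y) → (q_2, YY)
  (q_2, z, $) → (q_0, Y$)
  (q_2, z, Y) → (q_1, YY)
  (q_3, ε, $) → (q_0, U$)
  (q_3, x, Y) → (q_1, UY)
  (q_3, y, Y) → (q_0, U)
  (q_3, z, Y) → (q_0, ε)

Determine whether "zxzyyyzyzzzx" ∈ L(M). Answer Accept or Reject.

(q_0, zxzyyyzyzzzx, $)
  read z, top $: go to q_3, push Y$ → (q_3, xzyyyzyzzzx, Y$)
  read x, top Y: go to q_1, push UY → (q_1, zyyyzyzzzx, UY$)
  read z, top U: go to q_3, push Y → (q_3, yyyzyzzzx, YY$)
  read y, top Y: go to q_0, push U → (q_0, yyzyzzzx, UY$)
  read y, top U: go to q_0, push UU → (q_0, yzyzzzx, UUY$)
  read y, top U: go to q_0, push UU → (q_0, zyzzzx, UUUY$)
  read z, top U: go to q_1, push U → (q_1, yzzzx, UUUY$)
  read y, top U: go to q_2, push U → (q_2, zzzx, UUUY$)
  ε-move, top U: go to q_0, push UU → (q_0, zzzx, UUUUY$)
  read z, top U: go to q_1, push U → (q_1, zzx, UUUUY$)
  read z, top U: go to q_3, push Y → (q_3, zx, YUUUY$)
  read z, top Y: go to q_0, push ε → (q_0, x, UUUY$)
No transition applies at (q_0, x, UUUY$); input not fully consumed.

Reject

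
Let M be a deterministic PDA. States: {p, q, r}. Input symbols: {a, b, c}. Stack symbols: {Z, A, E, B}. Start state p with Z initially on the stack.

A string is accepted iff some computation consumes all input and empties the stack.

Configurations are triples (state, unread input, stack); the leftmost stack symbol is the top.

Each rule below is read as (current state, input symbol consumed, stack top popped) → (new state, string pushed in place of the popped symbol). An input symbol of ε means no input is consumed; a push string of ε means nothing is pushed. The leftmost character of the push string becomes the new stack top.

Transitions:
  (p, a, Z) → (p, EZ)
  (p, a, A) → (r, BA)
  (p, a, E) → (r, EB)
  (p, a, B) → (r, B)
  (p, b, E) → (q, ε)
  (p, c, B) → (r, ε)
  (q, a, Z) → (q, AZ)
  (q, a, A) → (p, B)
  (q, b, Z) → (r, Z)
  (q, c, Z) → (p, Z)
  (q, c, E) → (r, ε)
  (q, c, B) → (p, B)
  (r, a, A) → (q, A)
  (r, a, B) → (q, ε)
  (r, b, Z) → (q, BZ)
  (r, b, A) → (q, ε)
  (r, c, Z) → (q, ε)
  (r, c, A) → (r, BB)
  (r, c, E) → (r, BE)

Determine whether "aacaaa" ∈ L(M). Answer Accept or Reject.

(p, aacaaa, Z) ⊢ (p, acaaa, EZ) ⊢ (r, caaa, EBZ) ⊢ (r, aaa, BEBZ) ⊢ (q, aa, EBZ)
No transition applies at (q, aa, EBZ); input not fully consumed.

Reject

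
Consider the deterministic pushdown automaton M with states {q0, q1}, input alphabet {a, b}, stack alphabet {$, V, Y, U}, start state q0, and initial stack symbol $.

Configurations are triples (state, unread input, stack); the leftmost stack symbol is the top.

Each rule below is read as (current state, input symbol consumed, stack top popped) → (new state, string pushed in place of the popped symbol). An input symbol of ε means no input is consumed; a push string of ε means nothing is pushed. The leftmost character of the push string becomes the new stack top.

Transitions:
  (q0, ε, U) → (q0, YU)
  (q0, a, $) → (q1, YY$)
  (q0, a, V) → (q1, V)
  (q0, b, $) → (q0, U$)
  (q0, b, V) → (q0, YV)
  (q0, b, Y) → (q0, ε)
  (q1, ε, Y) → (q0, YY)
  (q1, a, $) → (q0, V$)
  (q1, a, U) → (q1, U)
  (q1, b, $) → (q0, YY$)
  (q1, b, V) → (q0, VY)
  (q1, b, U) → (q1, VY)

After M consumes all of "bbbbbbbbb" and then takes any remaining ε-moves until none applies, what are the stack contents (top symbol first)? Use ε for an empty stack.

(q0, bbbbbbbbb, $)
  read b, top $: go to q0, push U$ → (q0, bbbbbbbb, U$)
  ε-move, top U: go to q0, push YU → (q0, bbbbbbbb, YU$)
  read b, top Y: go to q0, push ε → (q0, bbbbbbb, U$)
  ε-move, top U: go to q0, push YU → (q0, bbbbbbb, YU$)
  read b, top Y: go to q0, push ε → (q0, bbbbbb, U$)
  ε-move, top U: go to q0, push YU → (q0, bbbbbb, YU$)
  read b, top Y: go to q0, push ε → (q0, bbbbb, U$)
  ε-move, top U: go to q0, push YU → (q0, bbbbb, YU$)
  read b, top Y: go to q0, push ε → (q0, bbbb, U$)
  ε-move, top U: go to q0, push YU → (q0, bbbb, YU$)
  read b, top Y: go to q0, push ε → (q0, bbb, U$)
  ε-move, top U: go to q0, push YU → (q0, bbb, YU$)
  read b, top Y: go to q0, push ε → (q0, bb, U$)
  ε-move, top U: go to q0, push YU → (q0, bb, YU$)
  read b, top Y: go to q0, push ε → (q0, b, U$)
  ε-move, top U: go to q0, push YU → (q0, b, YU$)
  read b, top Y: go to q0, push ε → (q0, ε, U$)
  ε-move, top U: go to q0, push YU → (q0, ε, YU$)
All input consumed in state q0 with stack YU$.

YU$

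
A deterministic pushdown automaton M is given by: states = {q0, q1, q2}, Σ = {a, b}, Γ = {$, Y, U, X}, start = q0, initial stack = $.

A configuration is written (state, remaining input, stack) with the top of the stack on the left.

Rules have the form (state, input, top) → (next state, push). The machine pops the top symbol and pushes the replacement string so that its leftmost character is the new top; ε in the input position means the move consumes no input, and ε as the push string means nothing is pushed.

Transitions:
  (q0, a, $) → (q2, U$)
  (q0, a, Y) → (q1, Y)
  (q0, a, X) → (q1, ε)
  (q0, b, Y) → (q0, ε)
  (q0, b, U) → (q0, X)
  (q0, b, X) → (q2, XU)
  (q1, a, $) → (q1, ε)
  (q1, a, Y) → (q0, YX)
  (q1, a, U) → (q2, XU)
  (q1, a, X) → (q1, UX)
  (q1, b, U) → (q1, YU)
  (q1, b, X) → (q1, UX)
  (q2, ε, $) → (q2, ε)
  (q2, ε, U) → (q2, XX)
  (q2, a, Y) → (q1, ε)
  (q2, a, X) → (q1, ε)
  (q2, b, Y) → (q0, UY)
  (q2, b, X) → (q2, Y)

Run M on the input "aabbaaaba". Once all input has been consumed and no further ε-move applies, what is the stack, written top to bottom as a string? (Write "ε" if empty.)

(q0, aabbaaaba, $)
  read a, top $: go to q2, push U$ → (q2, abbaaaba, U$)
  ε-move, top U: go to q2, push XX → (q2, abbaaaba, XX$)
  read a, top X: go to q1, push ε → (q1, bbaaaba, X$)
  read b, top X: go to q1, push UX → (q1, baaaba, UX$)
  read b, top U: go to q1, push YU → (q1, aaaba, YUX$)
  read a, top Y: go to q0, push YX → (q0, aaba, YXUX$)
  read a, top Y: go to q1, push Y → (q1, aba, YXUX$)
  read a, top Y: go to q0, push YX → (q0, ba, YXXUX$)
  read b, top Y: go to q0, push ε → (q0, a, XXUX$)
  read a, top X: go to q1, push ε → (q1, ε, XUX$)
All input consumed in state q1 with stack XUX$.

XUX$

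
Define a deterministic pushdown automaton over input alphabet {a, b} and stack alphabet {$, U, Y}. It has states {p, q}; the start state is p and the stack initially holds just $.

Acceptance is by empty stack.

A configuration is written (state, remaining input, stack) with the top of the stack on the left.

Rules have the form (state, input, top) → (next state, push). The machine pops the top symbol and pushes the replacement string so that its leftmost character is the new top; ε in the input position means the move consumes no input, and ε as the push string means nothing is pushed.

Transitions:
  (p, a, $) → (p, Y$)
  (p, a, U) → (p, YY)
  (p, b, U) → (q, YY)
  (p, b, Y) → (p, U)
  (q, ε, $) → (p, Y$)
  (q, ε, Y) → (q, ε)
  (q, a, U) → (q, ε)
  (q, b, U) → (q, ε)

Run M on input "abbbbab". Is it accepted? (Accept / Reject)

(p, abbbbab, $) ⊢ (p, bbbbab, Y$) ⊢ (p, bbbab, U$) ⊢ (q, bbab, YY$) ⊢ (q, bbab, Y$) ⊢ (q, bbab, $) ⊢ (p, bbab, Y$) ⊢ (p, bab, U$) ⊢ (q, ab, YY$) ⊢ (q, ab, Y$) ⊢ (q, ab, $) ⊢ (p, ab, Y$)
No transition applies at (p, ab, Y$); input not fully consumed.

Reject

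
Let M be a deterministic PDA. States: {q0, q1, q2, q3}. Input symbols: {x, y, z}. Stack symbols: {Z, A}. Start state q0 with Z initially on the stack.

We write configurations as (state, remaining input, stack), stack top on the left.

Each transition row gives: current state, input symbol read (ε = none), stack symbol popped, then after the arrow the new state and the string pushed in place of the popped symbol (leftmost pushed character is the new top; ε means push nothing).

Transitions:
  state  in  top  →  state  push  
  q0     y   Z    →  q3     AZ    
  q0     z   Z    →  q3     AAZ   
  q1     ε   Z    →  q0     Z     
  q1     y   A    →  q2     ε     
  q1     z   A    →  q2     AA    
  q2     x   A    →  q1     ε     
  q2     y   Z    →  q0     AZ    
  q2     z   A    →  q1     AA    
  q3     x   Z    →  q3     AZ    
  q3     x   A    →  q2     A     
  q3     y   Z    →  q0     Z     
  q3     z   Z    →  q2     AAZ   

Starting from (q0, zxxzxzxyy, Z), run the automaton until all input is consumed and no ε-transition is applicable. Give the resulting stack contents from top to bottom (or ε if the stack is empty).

AZ

(q0, zxxzxzxyy, Z)
  read z, top Z: go to q3, push AAZ → (q3, xxzxzxyy, AAZ)
  read x, top A: go to q2, push A → (q2, xzxzxyy, AAZ)
  read x, top A: go to q1, push ε → (q1, zxzxyy, AZ)
  read z, top A: go to q2, push AA → (q2, xzxyy, AAZ)
  read x, top A: go to q1, push ε → (q1, zxyy, AZ)
  read z, top A: go to q2, push AA → (q2, xyy, AAZ)
  read x, top A: go to q1, push ε → (q1, yy, AZ)
  read y, top A: go to q2, push ε → (q2, y, Z)
  read y, top Z: go to q0, push AZ → (q0, ε, AZ)
All input consumed in state q0 with stack AZ.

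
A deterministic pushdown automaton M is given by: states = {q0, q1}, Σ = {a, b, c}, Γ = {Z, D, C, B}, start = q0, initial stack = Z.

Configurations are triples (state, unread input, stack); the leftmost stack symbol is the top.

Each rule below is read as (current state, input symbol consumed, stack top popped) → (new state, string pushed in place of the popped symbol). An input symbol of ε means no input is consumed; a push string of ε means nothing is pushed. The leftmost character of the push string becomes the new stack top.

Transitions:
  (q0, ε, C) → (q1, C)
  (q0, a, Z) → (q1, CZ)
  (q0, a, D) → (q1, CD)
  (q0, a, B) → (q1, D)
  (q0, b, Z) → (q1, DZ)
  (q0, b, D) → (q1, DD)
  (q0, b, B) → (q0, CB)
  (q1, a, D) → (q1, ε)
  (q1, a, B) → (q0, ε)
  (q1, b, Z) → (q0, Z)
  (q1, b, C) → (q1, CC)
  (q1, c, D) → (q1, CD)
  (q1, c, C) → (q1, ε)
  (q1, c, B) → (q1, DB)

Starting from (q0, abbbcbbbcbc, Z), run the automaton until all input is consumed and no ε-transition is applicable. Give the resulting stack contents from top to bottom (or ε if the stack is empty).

CCCCCZ

(q0, abbbcbbbcbc, Z)
  read a, top Z: go to q1, push CZ → (q1, bbbcbbbcbc, CZ)
  read b, top C: go to q1, push CC → (q1, bbcbbbcbc, CCZ)
  read b, top C: go to q1, push CC → (q1, bcbbbcbc, CCCZ)
  read b, top C: go to q1, push CC → (q1, cbbbcbc, CCCCZ)
  read c, top C: go to q1, push ε → (q1, bbbcbc, CCCZ)
  read b, top C: go to q1, push CC → (q1, bbcbc, CCCCZ)
  read b, top C: go to q1, push CC → (q1, bcbc, CCCCCZ)
  read b, top C: go to q1, push CC → (q1, cbc, CCCCCCZ)
  read c, top C: go to q1, push ε → (q1, bc, CCCCCZ)
  read b, top C: go to q1, push CC → (q1, c, CCCCCCZ)
  read c, top C: go to q1, push ε → (q1, ε, CCCCCZ)
All input consumed in state q1 with stack CCCCCZ.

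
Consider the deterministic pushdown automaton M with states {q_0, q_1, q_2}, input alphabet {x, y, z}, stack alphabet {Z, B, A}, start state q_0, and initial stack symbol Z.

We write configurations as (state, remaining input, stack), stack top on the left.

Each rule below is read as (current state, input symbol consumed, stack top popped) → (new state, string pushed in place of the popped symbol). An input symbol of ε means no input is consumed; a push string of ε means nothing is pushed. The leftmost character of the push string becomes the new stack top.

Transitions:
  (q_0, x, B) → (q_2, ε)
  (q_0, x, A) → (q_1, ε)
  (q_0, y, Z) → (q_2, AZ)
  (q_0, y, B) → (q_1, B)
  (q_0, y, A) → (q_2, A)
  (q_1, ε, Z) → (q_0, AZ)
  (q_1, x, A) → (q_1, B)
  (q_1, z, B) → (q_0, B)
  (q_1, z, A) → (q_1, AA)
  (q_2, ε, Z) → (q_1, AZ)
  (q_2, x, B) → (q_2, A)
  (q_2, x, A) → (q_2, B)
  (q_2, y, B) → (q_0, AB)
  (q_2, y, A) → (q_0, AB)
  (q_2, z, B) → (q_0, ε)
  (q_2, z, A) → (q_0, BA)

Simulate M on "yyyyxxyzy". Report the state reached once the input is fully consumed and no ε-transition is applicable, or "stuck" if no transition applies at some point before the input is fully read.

(q_0, yyyyxxyzy, Z)
  read y, top Z: go to q_2, push AZ → (q_2, yyyxxyzy, AZ)
  read y, top A: go to q_0, push AB → (q_0, yyxxyzy, ABZ)
  read y, top A: go to q_2, push A → (q_2, yxxyzy, ABZ)
  read y, top A: go to q_0, push AB → (q_0, xxyzy, ABBZ)
  read x, top A: go to q_1, push ε → (q_1, xyzy, BBZ)
No transition for (q_1, x, top B); M blocks with input xyzy remaining.

stuck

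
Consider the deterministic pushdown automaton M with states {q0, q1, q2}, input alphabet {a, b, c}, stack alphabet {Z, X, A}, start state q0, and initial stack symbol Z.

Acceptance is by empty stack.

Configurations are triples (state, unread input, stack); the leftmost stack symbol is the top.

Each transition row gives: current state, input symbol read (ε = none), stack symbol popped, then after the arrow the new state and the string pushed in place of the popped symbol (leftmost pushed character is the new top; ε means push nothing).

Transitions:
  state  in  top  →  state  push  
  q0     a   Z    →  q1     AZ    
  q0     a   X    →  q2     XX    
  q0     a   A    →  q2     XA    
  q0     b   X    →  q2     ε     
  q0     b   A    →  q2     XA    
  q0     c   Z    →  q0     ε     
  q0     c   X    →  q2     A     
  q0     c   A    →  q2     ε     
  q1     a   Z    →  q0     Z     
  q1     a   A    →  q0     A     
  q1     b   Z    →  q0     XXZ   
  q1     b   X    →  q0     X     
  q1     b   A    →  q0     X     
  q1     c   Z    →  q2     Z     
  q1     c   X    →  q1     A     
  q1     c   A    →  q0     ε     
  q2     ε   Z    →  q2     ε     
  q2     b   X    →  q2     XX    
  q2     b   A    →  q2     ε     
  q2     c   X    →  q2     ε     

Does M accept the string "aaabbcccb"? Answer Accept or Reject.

Accept

(q0, aaabbcccb, Z)
  read a, top Z: go to q1, push AZ → (q1, aabbcccb, AZ)
  read a, top A: go to q0, push A → (q0, abbcccb, AZ)
  read a, top A: go to q2, push XA → (q2, bbcccb, XAZ)
  read b, top X: go to q2, push XX → (q2, bcccb, XXAZ)
  read b, top X: go to q2, push XX → (q2, cccb, XXXAZ)
  read c, top X: go to q2, push ε → (q2, ccb, XXAZ)
  read c, top X: go to q2, push ε → (q2, cb, XAZ)
  read c, top X: go to q2, push ε → (q2, b, AZ)
  read b, top A: go to q2, push ε → (q2, ε, Z)
  ε-move, top Z: go to q2, push ε → (q2, ε, ε)
All input consumed and the stack is empty.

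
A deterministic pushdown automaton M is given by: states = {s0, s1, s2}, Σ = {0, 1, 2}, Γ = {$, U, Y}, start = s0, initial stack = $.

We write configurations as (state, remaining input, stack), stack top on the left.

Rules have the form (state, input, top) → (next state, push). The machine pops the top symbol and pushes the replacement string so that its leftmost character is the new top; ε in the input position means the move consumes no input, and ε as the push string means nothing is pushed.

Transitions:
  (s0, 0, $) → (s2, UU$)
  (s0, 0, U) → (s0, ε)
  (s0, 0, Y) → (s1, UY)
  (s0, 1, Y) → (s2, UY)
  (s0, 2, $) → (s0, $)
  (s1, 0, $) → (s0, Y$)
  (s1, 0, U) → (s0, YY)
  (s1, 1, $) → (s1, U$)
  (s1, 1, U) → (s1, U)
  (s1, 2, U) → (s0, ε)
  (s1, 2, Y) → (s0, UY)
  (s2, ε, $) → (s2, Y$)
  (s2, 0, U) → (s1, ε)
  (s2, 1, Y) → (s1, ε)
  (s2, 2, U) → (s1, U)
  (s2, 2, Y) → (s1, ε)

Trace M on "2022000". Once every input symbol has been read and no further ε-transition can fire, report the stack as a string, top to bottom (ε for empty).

U$

(s0, 2022000, $) ⊢ (s0, 022000, $) ⊢ (s2, 22000, UU$) ⊢ (s1, 2000, UU$) ⊢ (s0, 000, U$) ⊢ (s0, 00, $) ⊢ (s2, 0, UU$) ⊢ (s1, ε, U$)
All input consumed in state s1 with stack U$.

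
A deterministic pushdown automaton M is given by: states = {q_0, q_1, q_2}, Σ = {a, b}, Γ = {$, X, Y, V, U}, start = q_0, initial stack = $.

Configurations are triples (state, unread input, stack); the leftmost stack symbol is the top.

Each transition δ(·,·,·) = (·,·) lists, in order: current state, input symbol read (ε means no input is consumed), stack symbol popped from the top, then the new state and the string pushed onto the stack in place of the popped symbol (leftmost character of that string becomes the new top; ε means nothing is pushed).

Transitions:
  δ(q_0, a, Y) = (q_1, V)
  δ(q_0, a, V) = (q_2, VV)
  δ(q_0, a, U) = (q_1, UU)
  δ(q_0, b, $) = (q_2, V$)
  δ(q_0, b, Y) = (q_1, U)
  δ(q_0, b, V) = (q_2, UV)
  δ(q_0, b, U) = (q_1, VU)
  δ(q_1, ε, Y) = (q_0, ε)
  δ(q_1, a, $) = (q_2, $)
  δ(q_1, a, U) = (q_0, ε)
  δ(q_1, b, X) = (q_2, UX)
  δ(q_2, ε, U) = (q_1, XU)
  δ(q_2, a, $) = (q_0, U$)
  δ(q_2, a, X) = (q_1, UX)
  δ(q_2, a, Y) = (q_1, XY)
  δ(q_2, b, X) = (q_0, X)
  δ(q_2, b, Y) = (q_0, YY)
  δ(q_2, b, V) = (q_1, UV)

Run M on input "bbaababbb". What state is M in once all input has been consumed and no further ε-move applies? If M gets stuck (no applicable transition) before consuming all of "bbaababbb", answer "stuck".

q_1

(q_0, bbaababbb, $)
  read b, top $: go to q_2, push V$ → (q_2, baababbb, V$)
  read b, top V: go to q_1, push UV → (q_1, aababbb, UV$)
  read a, top U: go to q_0, push ε → (q_0, ababbb, V$)
  read a, top V: go to q_2, push VV → (q_2, babbb, VV$)
  read b, top V: go to q_1, push UV → (q_1, abbb, UVV$)
  read a, top U: go to q_0, push ε → (q_0, bbb, VV$)
  read b, top V: go to q_2, push UV → (q_2, bb, UVV$)
  ε-move, top U: go to q_1, push XU → (q_1, bb, XUVV$)
  read b, top X: go to q_2, push UX → (q_2, b, UXUVV$)
  ε-move, top U: go to q_1, push XU → (q_1, b, XUXUVV$)
  read b, top X: go to q_2, push UX → (q_2, ε, UXUXUVV$)
  ε-move, top U: go to q_1, push XU → (q_1, ε, XUXUXUVV$)
All input consumed; M is in state q_1.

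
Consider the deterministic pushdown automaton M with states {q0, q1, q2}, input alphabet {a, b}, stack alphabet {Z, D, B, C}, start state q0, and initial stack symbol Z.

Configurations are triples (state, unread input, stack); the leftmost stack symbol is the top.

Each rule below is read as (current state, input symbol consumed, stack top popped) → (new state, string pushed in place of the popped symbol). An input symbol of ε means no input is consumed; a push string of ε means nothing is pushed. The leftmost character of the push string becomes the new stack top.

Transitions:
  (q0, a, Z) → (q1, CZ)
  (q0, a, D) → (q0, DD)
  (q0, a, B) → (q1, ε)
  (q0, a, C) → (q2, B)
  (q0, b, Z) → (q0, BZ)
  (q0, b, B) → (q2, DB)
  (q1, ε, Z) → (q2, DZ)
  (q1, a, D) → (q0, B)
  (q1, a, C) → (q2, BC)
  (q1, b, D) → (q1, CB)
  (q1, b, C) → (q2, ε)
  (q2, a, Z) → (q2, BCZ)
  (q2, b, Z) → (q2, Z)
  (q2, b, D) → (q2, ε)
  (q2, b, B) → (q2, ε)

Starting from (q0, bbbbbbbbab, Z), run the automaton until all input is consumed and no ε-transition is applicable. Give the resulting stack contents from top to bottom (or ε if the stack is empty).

(q0, bbbbbbbbab, Z)
  read b, top Z: go to q0, push BZ → (q0, bbbbbbbab, BZ)
  read b, top B: go to q2, push DB → (q2, bbbbbbab, DBZ)
  read b, top D: go to q2, push ε → (q2, bbbbbab, BZ)
  read b, top B: go to q2, push ε → (q2, bbbbab, Z)
  read b, top Z: go to q2, push Z → (q2, bbbab, Z)
  read b, top Z: go to q2, push Z → (q2, bbab, Z)
  read b, top Z: go to q2, push Z → (q2, bab, Z)
  read b, top Z: go to q2, push Z → (q2, ab, Z)
  read a, top Z: go to q2, push BCZ → (q2, b, BCZ)
  read b, top B: go to q2, push ε → (q2, ε, CZ)
All input consumed in state q2 with stack CZ.

CZ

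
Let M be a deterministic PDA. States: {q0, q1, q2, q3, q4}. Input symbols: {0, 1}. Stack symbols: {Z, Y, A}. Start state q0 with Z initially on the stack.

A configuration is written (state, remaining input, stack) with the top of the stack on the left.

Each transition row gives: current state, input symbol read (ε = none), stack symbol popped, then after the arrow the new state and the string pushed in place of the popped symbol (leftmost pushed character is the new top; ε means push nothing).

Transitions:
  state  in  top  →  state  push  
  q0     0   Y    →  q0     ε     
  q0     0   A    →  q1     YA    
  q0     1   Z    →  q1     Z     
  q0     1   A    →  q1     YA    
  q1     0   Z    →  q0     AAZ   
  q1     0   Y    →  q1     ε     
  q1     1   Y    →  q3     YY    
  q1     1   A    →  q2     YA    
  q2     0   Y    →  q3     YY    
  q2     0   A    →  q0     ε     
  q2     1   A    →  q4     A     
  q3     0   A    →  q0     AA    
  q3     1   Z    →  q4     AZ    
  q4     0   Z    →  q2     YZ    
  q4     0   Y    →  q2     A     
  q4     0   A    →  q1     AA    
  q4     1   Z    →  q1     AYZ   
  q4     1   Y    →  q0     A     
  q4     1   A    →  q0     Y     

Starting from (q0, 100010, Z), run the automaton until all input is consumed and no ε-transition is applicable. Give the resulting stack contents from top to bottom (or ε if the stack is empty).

YYAAZ

(q0, 100010, Z)
  read 1, top Z: go to q1, push Z → (q1, 00010, Z)
  read 0, top Z: go to q0, push AAZ → (q0, 0010, AAZ)
  read 0, top A: go to q1, push YA → (q1, 010, YAAZ)
  read 0, top Y: go to q1, push ε → (q1, 10, AAZ)
  read 1, top A: go to q2, push YA → (q2, 0, YAAZ)
  read 0, top Y: go to q3, push YY → (q3, ε, YYAAZ)
All input consumed in state q3 with stack YYAAZ.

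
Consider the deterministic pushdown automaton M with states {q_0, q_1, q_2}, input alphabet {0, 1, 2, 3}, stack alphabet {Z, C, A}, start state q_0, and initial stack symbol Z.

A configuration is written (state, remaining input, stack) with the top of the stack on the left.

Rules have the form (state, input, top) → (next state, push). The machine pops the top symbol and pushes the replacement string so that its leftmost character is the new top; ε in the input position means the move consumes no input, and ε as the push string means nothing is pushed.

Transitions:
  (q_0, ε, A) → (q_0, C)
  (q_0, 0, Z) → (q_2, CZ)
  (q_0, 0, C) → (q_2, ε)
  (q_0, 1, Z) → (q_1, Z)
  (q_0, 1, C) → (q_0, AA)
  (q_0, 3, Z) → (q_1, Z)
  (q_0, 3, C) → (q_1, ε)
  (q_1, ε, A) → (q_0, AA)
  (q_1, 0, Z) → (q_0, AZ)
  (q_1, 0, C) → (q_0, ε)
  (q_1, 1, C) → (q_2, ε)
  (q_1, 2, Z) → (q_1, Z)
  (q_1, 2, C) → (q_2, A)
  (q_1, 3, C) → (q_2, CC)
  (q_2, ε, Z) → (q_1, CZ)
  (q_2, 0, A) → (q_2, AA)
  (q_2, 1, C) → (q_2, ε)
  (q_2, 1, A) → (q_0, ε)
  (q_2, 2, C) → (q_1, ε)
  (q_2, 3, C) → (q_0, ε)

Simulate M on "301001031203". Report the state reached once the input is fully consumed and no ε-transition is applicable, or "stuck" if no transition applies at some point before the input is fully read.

q_1

(q_0, 301001031203, Z)
  read 3, top Z: go to q_1, push Z → (q_1, 01001031203, Z)
  read 0, top Z: go to q_0, push AZ → (q_0, 1001031203, AZ)
  ε-move, top A: go to q_0, push C → (q_0, 1001031203, CZ)
  read 1, top C: go to q_0, push AA → (q_0, 001031203, AAZ)
  ε-move, top A: go to q_0, push C → (q_0, 001031203, CAZ)
  read 0, top C: go to q_2, push ε → (q_2, 01031203, AZ)
  read 0, top A: go to q_2, push AA → (q_2, 1031203, AAZ)
  read 1, top A: go to q_0, push ε → (q_0, 031203, AZ)
  ε-move, top A: go to q_0, push C → (q_0, 031203, CZ)
  read 0, top C: go to q_2, push ε → (q_2, 31203, Z)
  ε-move, top Z: go to q_1, push CZ → (q_1, 31203, CZ)
  read 3, top C: go to q_2, push CC → (q_2, 1203, CCZ)
  read 1, top C: go to q_2, push ε → (q_2, 203, CZ)
  read 2, top C: go to q_1, push ε → (q_1, 03, Z)
  read 0, top Z: go to q_0, push AZ → (q_0, 3, AZ)
  ε-move, top A: go to q_0, push C → (q_0, 3, CZ)
  read 3, top C: go to q_1, push ε → (q_1, ε, Z)
All input consumed; M is in state q_1.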